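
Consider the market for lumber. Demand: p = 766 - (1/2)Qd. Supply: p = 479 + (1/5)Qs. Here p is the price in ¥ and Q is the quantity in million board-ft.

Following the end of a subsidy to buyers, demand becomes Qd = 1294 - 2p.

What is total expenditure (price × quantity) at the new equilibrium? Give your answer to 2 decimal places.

Before the shock: 1532 - 2p = 5p - 2395 ⇒ 3927 = 7p ⇒ p = 561, Q = 410.
The new curves are Qd = 1294 - 2p (demand) and Qs = 5p - 2395 (supply).
Clearing the new market: 1294 - 2p = 5p - 2395, so p = 527 and Q = 240.
New expenditure = 527 × 240 = 126480.00.

126480.00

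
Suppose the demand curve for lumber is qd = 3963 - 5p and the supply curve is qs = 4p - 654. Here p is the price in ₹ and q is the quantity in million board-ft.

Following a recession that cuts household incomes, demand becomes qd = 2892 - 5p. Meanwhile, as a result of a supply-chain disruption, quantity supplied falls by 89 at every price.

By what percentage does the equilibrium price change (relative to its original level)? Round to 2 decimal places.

Before the shock: 3963 - 5p = 4p - 654 ⇒ 4617 = 9p ⇒ p = 513, q = 1398.
After the shift, demand is qd = 2892 - 5p and supply is qs = 4p - 743.
Clearing the new market: 2892 - 5p = 4p - 743, so p = 3635/9 ≈ 403.8889 and q = 7853/9 ≈ 872.5556.
%Δp = (403.8889 − 513) / 513 × 100 = -21.27%.

-21.27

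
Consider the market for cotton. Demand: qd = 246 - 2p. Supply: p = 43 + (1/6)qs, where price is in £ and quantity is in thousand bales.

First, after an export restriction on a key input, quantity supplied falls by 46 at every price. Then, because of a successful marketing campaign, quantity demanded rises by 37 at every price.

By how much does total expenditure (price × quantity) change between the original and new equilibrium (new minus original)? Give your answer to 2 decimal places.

Solve the original market: 246 - 2p = 6p - 258, hence p = 63 and q = 120.
The shock moves the curves to qd = 283 - 2p and qs = 6p - 304.
Clearing the new market: 283 - 2p = 6p - 304, so p = 73.375 and q = 136.25.
Expenditure moves from 63×120 = 7560 to 73.375×136.25 = 9997.34375; change = +2437.34.

+2437.34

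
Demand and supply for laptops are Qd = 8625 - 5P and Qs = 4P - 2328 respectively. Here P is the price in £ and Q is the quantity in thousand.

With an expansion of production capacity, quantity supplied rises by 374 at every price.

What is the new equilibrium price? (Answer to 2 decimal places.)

1175.44

Original equilibrium: 8625 - 5P = 4P - 2328 gives 10953 = 9P, so P = 1217 and Q = 2540.
After the shift, demand is Qd = 8625 - 5P and supply is Qs = 4P - 1954.
New equilibrium: 8625 - 5P = 4P - 1954 ⇒ 10579 = 9P ⇒ P = 10579/9 ≈ 1175.4444, Q = 24730/9 ≈ 2747.7778.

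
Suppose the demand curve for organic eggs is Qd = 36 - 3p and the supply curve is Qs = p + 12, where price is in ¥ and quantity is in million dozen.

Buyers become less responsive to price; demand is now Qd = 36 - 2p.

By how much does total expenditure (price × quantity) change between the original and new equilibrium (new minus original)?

Solve the original market: 36 - 3p = p + 12, hence p = 6 and Q = 18.
After the shift, demand is Qd = 36 - 2p and supply is Qs = p + 12.
New equilibrium: 36 - 2p = p + 12 ⇒ 24 = 3p ⇒ p = 8, Q = 20.
Expenditure moves from 6×18 = 108 to 8×20 = 160; change = +52.

+52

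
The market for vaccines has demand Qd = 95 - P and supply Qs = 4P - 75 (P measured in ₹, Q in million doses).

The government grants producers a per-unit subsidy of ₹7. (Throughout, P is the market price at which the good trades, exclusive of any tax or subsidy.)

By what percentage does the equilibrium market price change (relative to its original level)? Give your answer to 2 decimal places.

Before the shock: 95 - P = 4P - 75 ⇒ 170 = 5P ⇒ P = 34, Q = 61.
Since sellers receive the price plus the subsidy, the effective supply curve becomes Qs = 4P - 47.
New equilibrium: 95 - P = 4P - 47 ⇒ 142 = 5P ⇒ P = 28.4, Q = 66.6.
%ΔP = (28.4 − 34) / 34 × 100 = -16.47%.

-16.47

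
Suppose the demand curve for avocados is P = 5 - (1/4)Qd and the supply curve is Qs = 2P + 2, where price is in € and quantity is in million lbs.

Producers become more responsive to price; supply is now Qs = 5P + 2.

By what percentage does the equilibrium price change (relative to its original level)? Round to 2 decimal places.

Before the shock: 20 - 4P = 2P + 2 ⇒ 18 = 6P ⇒ P = 3, Q = 8.
The new curves are Qd = 20 - 4P (demand) and Qs = 5P + 2 (supply).
Setting them equal: 20 - 4P = 5P + 2 → 18 = 9P, so P = 2 and Q = 12.
%ΔP = (2 − 3) / 3 × 100 = -33.33%.

-33.33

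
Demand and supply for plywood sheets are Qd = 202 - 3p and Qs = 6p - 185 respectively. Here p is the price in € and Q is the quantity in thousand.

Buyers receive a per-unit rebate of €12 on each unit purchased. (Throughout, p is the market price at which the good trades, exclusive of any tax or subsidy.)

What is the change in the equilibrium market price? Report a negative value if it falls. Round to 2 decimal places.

Initially, 202 - 3p = 6p - 185, so 387 = 9p and p = 43, Q = 73.
Since buyers' out-of-pocket price is the market price minus the rebate, the effective demand curve becomes Qd = 238 - 3p.
Clearing the new market: 238 - 3p = 6p - 185, so p = 47 and Q = 97.
Δp = 47 − 43 = +4.00.

+4.00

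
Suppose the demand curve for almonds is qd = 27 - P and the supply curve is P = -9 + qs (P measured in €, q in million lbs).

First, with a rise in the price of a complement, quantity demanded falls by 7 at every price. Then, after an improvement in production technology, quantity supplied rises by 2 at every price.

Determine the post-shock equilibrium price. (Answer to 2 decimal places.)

4.50

Initially, 27 - P = P + 9, so 18 = 2P and P = 9, q = 18.
With the change applied: demand qd = 20 - P, supply qs = P + 11.
Setting them equal: 20 - P = P + 11 → 9 = 2P, so P = 4.5 and q = 15.5.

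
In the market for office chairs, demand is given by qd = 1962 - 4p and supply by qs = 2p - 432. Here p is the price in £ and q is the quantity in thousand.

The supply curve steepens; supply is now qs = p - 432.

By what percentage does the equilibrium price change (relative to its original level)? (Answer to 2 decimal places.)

+20.00

Before the shock: 1962 - 4p = 2p - 432 ⇒ 2394 = 6p ⇒ p = 399, q = 366.
With the change applied: demand qd = 1962 - 4p, supply qs = p - 432.
New equilibrium: 1962 - 4p = p - 432 ⇒ 2394 = 5p ⇒ p = 478.8, q = 46.8.
%Δp = (478.8 − 399) / 399 × 100 = +20.00%.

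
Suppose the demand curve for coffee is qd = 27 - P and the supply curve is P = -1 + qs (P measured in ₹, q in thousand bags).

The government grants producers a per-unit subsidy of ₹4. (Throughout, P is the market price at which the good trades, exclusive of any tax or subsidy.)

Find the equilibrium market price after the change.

11

Original equilibrium: 27 - P = P + 1 gives 26 = 2P, so P = 13 and q = 14.
Since sellers receive the price plus the subsidy, the effective supply curve becomes qs = P + 5.
Equate the new curves: 27 - P = P + 5, giving 22 = 2P, P = 11, q = 16.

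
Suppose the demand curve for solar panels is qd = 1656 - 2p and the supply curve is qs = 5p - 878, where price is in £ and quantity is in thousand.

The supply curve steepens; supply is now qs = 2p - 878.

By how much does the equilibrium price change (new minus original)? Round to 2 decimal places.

Initially, 1656 - 2p = 5p - 878, so 2534 = 7p and p = 362, q = 932.
After the shift, demand is qd = 1656 - 2p and supply is qs = 2p - 878.
Clearing the new market: 1656 - 2p = 2p - 878, so p = 633.5 and q = 389.
Δp = 633.5 − 362 = +271.50.

+271.50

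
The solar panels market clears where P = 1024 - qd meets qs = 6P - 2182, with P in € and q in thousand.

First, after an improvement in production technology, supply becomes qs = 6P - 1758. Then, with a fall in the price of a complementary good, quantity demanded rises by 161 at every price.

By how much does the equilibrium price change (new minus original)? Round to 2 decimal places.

Solve the original market: 1024 - P = 6P - 2182, hence P = 458 and q = 566.
The shock moves the curves to qd = 1185 - P and qs = 6P - 1758.
New equilibrium: 1185 - P = 6P - 1758 ⇒ 2943 = 7P ⇒ P = 2943/7 ≈ 420.4286, q = 5352/7 ≈ 764.5714.
ΔP = 420.4286 − 458 = -37.57.

-37.57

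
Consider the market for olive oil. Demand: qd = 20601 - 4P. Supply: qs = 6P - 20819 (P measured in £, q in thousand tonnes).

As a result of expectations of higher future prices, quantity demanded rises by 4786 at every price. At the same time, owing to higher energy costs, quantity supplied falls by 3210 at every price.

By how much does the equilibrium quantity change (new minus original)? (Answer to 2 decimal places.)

Initially, 20601 - 4P = 6P - 20819, so 41420 = 10P and P = 4142, q = 4033.
The shock moves the curves to qd = 25387 - 4P and qs = 6P - 24029.
Equate the new curves: 25387 - 4P = 6P - 24029, giving 49416 = 10P, P = 4941.6, q = 5620.6.
Δq = 5620.6 − 4033 = +1587.60.

+1587.60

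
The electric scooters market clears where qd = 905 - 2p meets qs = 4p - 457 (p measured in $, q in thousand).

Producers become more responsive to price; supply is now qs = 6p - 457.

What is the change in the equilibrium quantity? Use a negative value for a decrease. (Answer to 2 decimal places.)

+113.50

Solve the original market: 905 - 2p = 4p - 457, hence p = 227 and q = 451.
The new curves are qd = 905 - 2p (demand) and qs = 6p - 457 (supply).
Equate the new curves: 905 - 2p = 6p - 457, giving 1362 = 8p, p = 170.25, q = 564.5.
Δq = 564.5 − 451 = +113.50.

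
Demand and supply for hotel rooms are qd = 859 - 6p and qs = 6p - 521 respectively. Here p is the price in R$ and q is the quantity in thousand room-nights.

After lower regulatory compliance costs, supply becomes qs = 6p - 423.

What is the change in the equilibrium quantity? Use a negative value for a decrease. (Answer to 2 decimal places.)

Original equilibrium: 859 - 6p = 6p - 521 gives 1380 = 12p, so p = 115 and q = 169.
The shock moves the curves to qd = 859 - 6p and qs = 6p - 423.
Equate the new curves: 859 - 6p = 6p - 423, giving 1282 = 12p, p = 641/6 ≈ 106.8333, q = 218.
Δq = 218 − 169 = +49.00.

+49.00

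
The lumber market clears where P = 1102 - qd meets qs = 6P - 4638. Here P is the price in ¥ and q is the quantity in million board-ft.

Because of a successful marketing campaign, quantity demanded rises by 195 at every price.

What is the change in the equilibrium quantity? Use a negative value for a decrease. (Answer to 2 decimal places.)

Solve the original market: 1102 - P = 6P - 4638, hence P = 820 and q = 282.
With the change applied: demand qd = 1297 - P, supply qs = 6P - 4638.
New equilibrium: 1297 - P = 6P - 4638 ⇒ 5935 = 7P ⇒ P = 5935/7 ≈ 847.8571, q = 3144/7 ≈ 449.1429.
Δq = 449.1429 − 282 = +167.14.

+167.14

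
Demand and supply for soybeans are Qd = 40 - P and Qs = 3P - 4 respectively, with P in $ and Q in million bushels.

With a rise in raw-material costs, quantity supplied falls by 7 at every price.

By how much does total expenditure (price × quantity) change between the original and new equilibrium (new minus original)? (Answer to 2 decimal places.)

Initially, 40 - P = 3P - 4, so 44 = 4P and P = 11, Q = 29.
After the shift, demand is Qd = 40 - P and supply is Qs = 3P - 11.
New equilibrium: 40 - P = 3P - 11 ⇒ 51 = 4P ⇒ P = 12.75, Q = 27.25.
Expenditure moves from 11×29 = 319 to 12.75×27.25 = 347.4375; change = +28.44.

+28.44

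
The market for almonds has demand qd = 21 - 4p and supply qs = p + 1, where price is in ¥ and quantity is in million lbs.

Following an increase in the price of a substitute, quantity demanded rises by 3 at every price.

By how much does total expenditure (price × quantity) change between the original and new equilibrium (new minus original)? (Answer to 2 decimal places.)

+5.76

Original equilibrium: 21 - 4p = p + 1 gives 20 = 5p, so p = 4 and q = 5.
After the shift, demand is qd = 24 - 4p and supply is qs = p + 1.
Equate the new curves: 24 - 4p = p + 1, giving 23 = 5p, p = 4.6, q = 5.6.
Expenditure moves from 4×5 = 20 to 4.6×5.6 = 25.76; change = +5.76.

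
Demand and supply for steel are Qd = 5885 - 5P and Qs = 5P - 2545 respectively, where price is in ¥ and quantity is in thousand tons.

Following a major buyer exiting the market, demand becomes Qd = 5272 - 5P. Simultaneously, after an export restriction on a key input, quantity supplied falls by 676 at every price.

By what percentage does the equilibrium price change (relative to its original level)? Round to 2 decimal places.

Solve the original market: 5885 - 5P = 5P - 2545, hence P = 843 and Q = 1670.
The new curves are Qd = 5272 - 5P (demand) and Qs = 5P - 3221 (supply).
New equilibrium: 5272 - 5P = 5P - 3221 ⇒ 8493 = 10P ⇒ P = 849.3, Q = 1025.5.
%ΔP = (849.3 − 843) / 843 × 100 = +0.75%.

+0.75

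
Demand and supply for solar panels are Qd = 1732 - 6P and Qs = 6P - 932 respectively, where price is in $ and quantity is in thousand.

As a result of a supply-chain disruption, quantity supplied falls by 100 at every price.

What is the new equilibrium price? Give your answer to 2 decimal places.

230.33

Initially, 1732 - 6P = 6P - 932, so 2664 = 12P and P = 222, Q = 400.
With the change applied: demand Qd = 1732 - 6P, supply Qs = 6P - 1032.
New equilibrium: 1732 - 6P = 6P - 1032 ⇒ 2764 = 12P ⇒ P = 691/3 ≈ 230.3333, Q = 350.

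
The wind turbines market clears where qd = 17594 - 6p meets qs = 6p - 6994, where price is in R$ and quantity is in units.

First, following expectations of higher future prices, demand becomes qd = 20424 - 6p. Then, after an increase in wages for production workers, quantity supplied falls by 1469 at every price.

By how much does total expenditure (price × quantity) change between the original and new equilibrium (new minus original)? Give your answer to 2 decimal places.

Before the shock: 17594 - 6p = 6p - 6994 ⇒ 24588 = 12p ⇒ p = 2049, q = 5300.
With the change applied: demand qd = 20424 - 6p, supply qs = 6p - 8463.
Clearing the new market: 20424 - 6p = 6p - 8463, so p = 2407.25 and q = 5980.5.
Expenditure moves from 2049×5300 = 10859700 to 2407.25×5980.5 = 14396558.625; change = +3536858.63.

+3536858.63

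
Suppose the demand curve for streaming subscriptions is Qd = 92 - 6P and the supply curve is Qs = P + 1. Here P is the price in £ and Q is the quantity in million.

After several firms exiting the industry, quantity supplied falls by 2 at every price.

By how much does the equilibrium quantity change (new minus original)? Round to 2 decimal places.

-1.71

Solve the original market: 92 - 6P = P + 1, hence P = 13 and Q = 14.
The shock moves the curves to Qd = 92 - 6P and Qs = P - 1.
Clearing the new market: 92 - 6P = P - 1, so P = 93/7 ≈ 13.2857 and Q = 86/7 ≈ 12.2857.
ΔQ = 12.2857 − 14 = -1.71.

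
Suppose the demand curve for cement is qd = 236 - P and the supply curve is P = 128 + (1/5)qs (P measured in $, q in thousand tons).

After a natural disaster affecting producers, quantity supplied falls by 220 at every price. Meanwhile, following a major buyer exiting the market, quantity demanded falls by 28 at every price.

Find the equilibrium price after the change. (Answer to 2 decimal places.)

Before the shock: 236 - P = 5P - 640 ⇒ 876 = 6P ⇒ P = 146, q = 90.
The new curves are qd = 208 - P (demand) and qs = 5P - 860 (supply).
Equate the new curves: 208 - P = 5P - 860, giving 1068 = 6P, P = 178, q = 30.

178.00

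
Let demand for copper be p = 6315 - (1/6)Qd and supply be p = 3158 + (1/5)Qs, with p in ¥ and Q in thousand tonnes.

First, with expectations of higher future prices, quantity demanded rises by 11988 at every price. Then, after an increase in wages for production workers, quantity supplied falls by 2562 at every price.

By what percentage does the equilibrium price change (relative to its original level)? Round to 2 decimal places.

Initially, 37890 - 6p = 5p - 15790, so 53680 = 11p and p = 4880, Q = 8610.
With the change applied: demand Qd = 49878 - 6p, supply Qs = 5p - 18352.
Equate the new curves: 49878 - 6p = 5p - 18352, giving 68230 = 11p, p = 68230/11 ≈ 6202.7273, Q = 139278/11 ≈ 12661.6364.
%Δp = (6202.7273 − 4880) / 4880 × 100 = +27.11%.

+27.11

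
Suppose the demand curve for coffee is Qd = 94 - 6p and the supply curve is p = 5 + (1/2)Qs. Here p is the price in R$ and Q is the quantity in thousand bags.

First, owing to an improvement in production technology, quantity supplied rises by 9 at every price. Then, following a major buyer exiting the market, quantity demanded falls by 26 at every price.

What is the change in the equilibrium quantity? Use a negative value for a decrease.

+0.25

Original equilibrium: 94 - 6p = 2p - 10 gives 104 = 8p, so p = 13 and Q = 16.
After the shift, demand is Qd = 68 - 6p and supply is Qs = 2p - 1.
Clearing the new market: 68 - 6p = 2p - 1, so p = 8.625 and Q = 16.25.
ΔQ = 16.25 − 16 = +0.25.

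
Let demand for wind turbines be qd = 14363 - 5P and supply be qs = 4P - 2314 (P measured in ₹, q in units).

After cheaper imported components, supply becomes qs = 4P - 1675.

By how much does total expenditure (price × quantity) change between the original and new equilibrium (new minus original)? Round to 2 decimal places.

Solve the original market: 14363 - 5P = 4P - 2314, hence P = 1853 and q = 5098.
The new curves are qd = 14363 - 5P (demand) and qs = 4P - 1675 (supply).
New equilibrium: 14363 - 5P = 4P - 1675 ⇒ 16038 = 9P ⇒ P = 1782, q = 5453.
Expenditure moves from 1853×5098 = 9446594 to 1782×5453 = 9717246; change = +270652.00.

+270652.00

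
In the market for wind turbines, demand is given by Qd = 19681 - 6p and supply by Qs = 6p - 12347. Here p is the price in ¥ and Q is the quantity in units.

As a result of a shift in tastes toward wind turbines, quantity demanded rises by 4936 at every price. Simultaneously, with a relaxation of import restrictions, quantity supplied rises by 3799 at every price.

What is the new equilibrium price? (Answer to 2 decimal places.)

Original equilibrium: 19681 - 6p = 6p - 12347 gives 32028 = 12p, so p = 2669 and Q = 3667.
After the shift, demand is Qd = 24617 - 6p and supply is Qs = 6p - 8548.
Equate the new curves: 24617 - 6p = 6p - 8548, giving 33165 = 12p, p = 2763.75, Q = 8034.5.

2763.75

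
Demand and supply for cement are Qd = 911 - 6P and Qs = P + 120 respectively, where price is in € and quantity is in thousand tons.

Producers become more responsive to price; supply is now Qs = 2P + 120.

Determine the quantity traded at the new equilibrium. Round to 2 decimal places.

317.75

Before the shock: 911 - 6P = P + 120 ⇒ 791 = 7P ⇒ P = 113, Q = 233.
The new curves are Qd = 911 - 6P (demand) and Qs = 2P + 120 (supply).
Equate the new curves: 911 - 6P = 2P + 120, giving 791 = 8P, P = 98.875, Q = 317.75.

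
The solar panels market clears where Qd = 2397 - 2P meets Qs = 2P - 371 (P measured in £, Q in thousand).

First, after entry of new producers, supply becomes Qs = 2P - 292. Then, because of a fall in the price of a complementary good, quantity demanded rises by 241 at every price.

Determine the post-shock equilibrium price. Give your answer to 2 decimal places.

Before the shock: 2397 - 2P = 2P - 371 ⇒ 2768 = 4P ⇒ P = 692, Q = 1013.
The shock moves the curves to Qd = 2638 - 2P and Qs = 2P - 292.
New equilibrium: 2638 - 2P = 2P - 292 ⇒ 2930 = 4P ⇒ P = 732.5, Q = 1173.

732.50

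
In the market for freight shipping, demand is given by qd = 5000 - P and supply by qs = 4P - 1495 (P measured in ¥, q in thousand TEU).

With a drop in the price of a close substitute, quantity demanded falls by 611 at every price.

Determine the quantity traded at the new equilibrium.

Original equilibrium: 5000 - P = 4P - 1495 gives 6495 = 5P, so P = 1299 and q = 3701.
With the change applied: demand qd = 4389 - P, supply qs = 4P - 1495.
Equate the new curves: 4389 - P = 4P - 1495, giving 5884 = 5P, P = 1176.8, q = 3212.2.

3212.2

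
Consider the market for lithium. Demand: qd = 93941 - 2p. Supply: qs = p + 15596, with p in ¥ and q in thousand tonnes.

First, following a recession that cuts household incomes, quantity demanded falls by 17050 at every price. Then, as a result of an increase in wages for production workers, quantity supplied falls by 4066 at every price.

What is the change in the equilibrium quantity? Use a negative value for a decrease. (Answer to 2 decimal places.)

Initially, 93941 - 2p = p + 15596, so 78345 = 3p and p = 26115, q = 41711.
After the shift, demand is qd = 76891 - 2p and supply is qs = p + 11530.
Equate the new curves: 76891 - 2p = p + 11530, giving 65361 = 3p, p = 21787, q = 33317.
Δq = 33317 − 41711 = -8394.00.

-8394.00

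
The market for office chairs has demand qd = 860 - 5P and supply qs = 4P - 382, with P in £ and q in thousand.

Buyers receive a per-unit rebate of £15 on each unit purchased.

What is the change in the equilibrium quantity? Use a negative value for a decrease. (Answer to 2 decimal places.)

Before the shock: 860 - 5P = 4P - 382 ⇒ 1242 = 9P ⇒ P = 138, q = 170.
Since buyers' out-of-pocket price is the market price minus the rebate, the effective demand curve becomes qd = 935 - 5P.
Setting them equal: 935 - 5P = 4P - 382 → 1317 = 9P, so P = 439/3 ≈ 146.3333 and q = 610/3 ≈ 203.3333.
Δq = 203.3333 − 170 = +33.33.

+33.33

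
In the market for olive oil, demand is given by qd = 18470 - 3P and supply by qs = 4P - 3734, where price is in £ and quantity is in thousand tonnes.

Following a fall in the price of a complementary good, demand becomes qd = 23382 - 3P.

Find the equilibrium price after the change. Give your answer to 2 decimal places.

Solve the original market: 18470 - 3P = 4P - 3734, hence P = 3172 and q = 8954.
With the change applied: demand qd = 23382 - 3P, supply qs = 4P - 3734.
Clearing the new market: 23382 - 3P = 4P - 3734, so P = 27116/7 ≈ 3873.7143 and q = 82326/7 ≈ 11760.8571.

3873.71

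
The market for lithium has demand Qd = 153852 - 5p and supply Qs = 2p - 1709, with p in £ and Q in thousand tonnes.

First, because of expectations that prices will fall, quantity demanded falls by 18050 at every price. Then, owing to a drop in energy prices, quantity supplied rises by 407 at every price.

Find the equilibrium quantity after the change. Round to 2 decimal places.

Solve the original market: 153852 - 5p = 2p - 1709, hence p = 22223 and Q = 42737.
The shock moves the curves to Qd = 135802 - 5p and Qs = 2p - 1302.
Clearing the new market: 135802 - 5p = 2p - 1302, so p = 137104/7 ≈ 19586.2857 and Q = 265094/7 ≈ 37870.5714.

37870.57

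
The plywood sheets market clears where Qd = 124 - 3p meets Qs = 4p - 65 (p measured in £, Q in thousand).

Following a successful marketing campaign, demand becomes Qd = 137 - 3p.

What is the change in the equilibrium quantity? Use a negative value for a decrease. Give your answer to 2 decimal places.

+7.43

Initially, 124 - 3p = 4p - 65, so 189 = 7p and p = 27, Q = 43.
The shock moves the curves to Qd = 137 - 3p and Qs = 4p - 65.
Equate the new curves: 137 - 3p = 4p - 65, giving 202 = 7p, p = 202/7 ≈ 28.8571, Q = 353/7 ≈ 50.4286.
ΔQ = 50.4286 − 43 = +7.43.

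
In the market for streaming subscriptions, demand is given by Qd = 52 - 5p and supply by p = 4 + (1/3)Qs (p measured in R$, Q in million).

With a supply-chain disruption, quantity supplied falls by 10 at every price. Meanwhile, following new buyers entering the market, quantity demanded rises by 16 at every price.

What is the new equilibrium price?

11.25

Solve the original market: 52 - 5p = 3p - 12, hence p = 8 and Q = 12.
The new curves are Qd = 68 - 5p (demand) and Qs = 3p - 22 (supply).
New equilibrium: 68 - 5p = 3p - 22 ⇒ 90 = 8p ⇒ p = 11.25, Q = 11.75.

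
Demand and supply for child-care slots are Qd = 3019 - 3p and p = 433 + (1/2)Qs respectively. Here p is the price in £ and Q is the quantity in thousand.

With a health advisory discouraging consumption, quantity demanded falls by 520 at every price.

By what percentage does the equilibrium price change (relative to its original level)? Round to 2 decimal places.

Initially, 3019 - 3p = 2p - 866, so 3885 = 5p and p = 777, Q = 688.
With the change applied: demand Qd = 2499 - 3p, supply Qs = 2p - 866.
New equilibrium: 2499 - 3p = 2p - 866 ⇒ 3365 = 5p ⇒ p = 673, Q = 480.
%Δp = (673 − 777) / 777 × 100 = -13.38%.

-13.38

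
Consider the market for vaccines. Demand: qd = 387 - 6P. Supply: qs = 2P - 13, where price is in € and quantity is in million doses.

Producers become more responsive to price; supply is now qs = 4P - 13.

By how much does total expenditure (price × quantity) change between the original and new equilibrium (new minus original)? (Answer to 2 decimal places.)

+1530.00

Original equilibrium: 387 - 6P = 2P - 13 gives 400 = 8P, so P = 50 and q = 87.
The new curves are qd = 387 - 6P (demand) and qs = 4P - 13 (supply).
Equate the new curves: 387 - 6P = 4P - 13, giving 400 = 10P, P = 40, q = 147.
Expenditure moves from 50×87 = 4350 to 40×147 = 5880; change = +1530.00.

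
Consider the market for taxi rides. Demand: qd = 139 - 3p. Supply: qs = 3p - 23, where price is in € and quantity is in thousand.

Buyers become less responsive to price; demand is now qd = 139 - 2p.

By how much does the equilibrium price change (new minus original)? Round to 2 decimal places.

Original equilibrium: 139 - 3p = 3p - 23 gives 162 = 6p, so p = 27 and q = 58.
The shock moves the curves to qd = 139 - 2p and qs = 3p - 23.
Setting them equal: 139 - 2p = 3p - 23 → 162 = 5p, so p = 32.4 and q = 74.2.
Δp = 32.4 − 27 = +5.40.

+5.40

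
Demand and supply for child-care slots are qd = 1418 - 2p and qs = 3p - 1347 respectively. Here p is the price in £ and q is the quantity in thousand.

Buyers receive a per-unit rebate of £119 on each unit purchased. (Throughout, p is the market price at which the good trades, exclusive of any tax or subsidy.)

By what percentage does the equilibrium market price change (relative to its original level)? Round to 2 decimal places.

Initially, 1418 - 2p = 3p - 1347, so 2765 = 5p and p = 553, q = 312.
Since buyers' out-of-pocket price is the market price minus the rebate, the effective demand curve becomes qd = 1656 - 2p.
Clearing the new market: 1656 - 2p = 3p - 1347, so p = 600.6 and q = 454.8.
%Δp = (600.6 − 553) / 553 × 100 = +8.61%.

+8.61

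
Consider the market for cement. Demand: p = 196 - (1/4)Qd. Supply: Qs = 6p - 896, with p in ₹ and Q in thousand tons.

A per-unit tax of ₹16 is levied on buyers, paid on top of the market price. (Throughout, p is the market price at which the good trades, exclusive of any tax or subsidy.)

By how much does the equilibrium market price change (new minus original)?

-6.4

Before the shock: 784 - 4p = 6p - 896 ⇒ 1680 = 10p ⇒ p = 168, Q = 112.
Since buyers pay the price plus the tax, the effective demand curve becomes Qd = 720 - 4p.
Setting them equal: 720 - 4p = 6p - 896 → 1616 = 10p, so p = 161.6 and Q = 73.6.
Δp = 161.6 − 168 = -6.4.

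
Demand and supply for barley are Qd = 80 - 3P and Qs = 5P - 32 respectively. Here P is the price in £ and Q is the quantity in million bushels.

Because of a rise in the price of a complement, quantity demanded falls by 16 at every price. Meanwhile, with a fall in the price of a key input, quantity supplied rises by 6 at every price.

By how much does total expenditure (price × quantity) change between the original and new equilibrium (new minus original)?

-191.6875

Initially, 80 - 3P = 5P - 32, so 112 = 8P and P = 14, Q = 38.
The new curves are Qd = 64 - 3P (demand) and Qs = 5P - 26 (supply).
Clearing the new market: 64 - 3P = 5P - 26, so P = 11.25 and Q = 30.25.
Expenditure moves from 14×38 = 532 to 11.25×30.25 = 340.3125; change = -191.6875.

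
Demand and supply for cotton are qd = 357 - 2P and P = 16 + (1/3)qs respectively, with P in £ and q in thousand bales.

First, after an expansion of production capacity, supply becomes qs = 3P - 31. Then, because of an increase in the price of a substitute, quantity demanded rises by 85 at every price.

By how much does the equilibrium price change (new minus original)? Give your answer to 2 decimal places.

Before the shock: 357 - 2P = 3P - 48 ⇒ 405 = 5P ⇒ P = 81, q = 195.
After the shift, demand is qd = 442 - 2P and supply is qs = 3P - 31.
New equilibrium: 442 - 2P = 3P - 31 ⇒ 473 = 5P ⇒ P = 94.6, q = 252.8.
ΔP = 94.6 − 81 = +13.60.

+13.60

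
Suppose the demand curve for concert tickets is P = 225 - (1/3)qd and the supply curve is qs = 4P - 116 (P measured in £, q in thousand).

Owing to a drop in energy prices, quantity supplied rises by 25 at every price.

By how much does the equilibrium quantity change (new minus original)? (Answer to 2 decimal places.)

+10.71

Before the shock: 675 - 3P = 4P - 116 ⇒ 791 = 7P ⇒ P = 113, q = 336.
With the change applied: demand qd = 675 - 3P, supply qs = 4P - 91.
Clearing the new market: 675 - 3P = 4P - 91, so P = 766/7 ≈ 109.4286 and q = 2427/7 ≈ 346.7143.
Δq = 346.7143 − 336 = +10.71.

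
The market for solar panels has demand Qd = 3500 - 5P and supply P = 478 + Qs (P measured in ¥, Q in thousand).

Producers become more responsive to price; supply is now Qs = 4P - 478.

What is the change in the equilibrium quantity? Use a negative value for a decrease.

+1105

Solve the original market: 3500 - 5P = P - 478, hence P = 663 and Q = 185.
After the shift, demand is Qd = 3500 - 5P and supply is Qs = 4P - 478.
Equate the new curves: 3500 - 5P = 4P - 478, giving 3978 = 9P, P = 442, Q = 1290.
ΔQ = 1290 − 185 = +1105.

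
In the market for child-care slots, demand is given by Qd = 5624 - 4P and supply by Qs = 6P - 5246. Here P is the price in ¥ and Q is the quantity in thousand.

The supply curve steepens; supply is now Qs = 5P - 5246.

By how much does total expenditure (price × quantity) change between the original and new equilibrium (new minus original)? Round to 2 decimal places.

Original equilibrium: 5624 - 4P = 6P - 5246 gives 10870 = 10P, so P = 1087 and Q = 1276.
After the shift, demand is Qd = 5624 - 4P and supply is Qs = 5P - 5246.
Clearing the new market: 5624 - 4P = 5P - 5246, so P = 10870/9 ≈ 1207.7778 and Q = 7136/9 ≈ 792.8889.
Expenditure moves from 1087×1276 = 1387012 to 1207.7778×792.8889 = 957633.5802; change = -429378.42.

-429378.42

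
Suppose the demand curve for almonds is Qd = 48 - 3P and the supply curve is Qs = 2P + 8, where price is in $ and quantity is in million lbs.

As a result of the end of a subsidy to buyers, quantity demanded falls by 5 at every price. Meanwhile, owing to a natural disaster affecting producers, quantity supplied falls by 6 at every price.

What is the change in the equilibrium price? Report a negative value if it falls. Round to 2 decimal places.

Before the shock: 48 - 3P = 2P + 8 ⇒ 40 = 5P ⇒ P = 8, Q = 24.
With the change applied: demand Qd = 43 - 3P, supply Qs = 2P + 2.
Setting them equal: 43 - 3P = 2P + 2 → 41 = 5P, so P = 8.2 and Q = 18.4.
ΔP = 8.2 − 8 = +0.20.

+0.20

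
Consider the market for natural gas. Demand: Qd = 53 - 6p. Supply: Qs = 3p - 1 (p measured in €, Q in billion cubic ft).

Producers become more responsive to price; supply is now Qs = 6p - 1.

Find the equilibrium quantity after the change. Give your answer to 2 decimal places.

26.00

Initially, 53 - 6p = 3p - 1, so 54 = 9p and p = 6, Q = 17.
After the shift, demand is Qd = 53 - 6p and supply is Qs = 6p - 1.
Clearing the new market: 53 - 6p = 6p - 1, so p = 4.5 and Q = 26.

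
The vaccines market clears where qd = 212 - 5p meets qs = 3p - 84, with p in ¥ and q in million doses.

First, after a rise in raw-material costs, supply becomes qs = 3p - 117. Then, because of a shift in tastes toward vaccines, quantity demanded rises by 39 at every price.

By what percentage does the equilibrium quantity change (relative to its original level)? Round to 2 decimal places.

Initially, 212 - 5p = 3p - 84, so 296 = 8p and p = 37, q = 27.
The shock moves the curves to qd = 251 - 5p and qs = 3p - 117.
Clearing the new market: 251 - 5p = 3p - 117, so p = 46 and q = 21.
%Δq = (21 − 27) / 27 × 100 = -22.22%.

-22.22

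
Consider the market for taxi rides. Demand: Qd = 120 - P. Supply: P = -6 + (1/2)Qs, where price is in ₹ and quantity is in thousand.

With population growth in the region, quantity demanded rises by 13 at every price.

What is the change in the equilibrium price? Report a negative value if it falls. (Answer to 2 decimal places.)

Before the shock: 120 - P = 2P + 12 ⇒ 108 = 3P ⇒ P = 36, Q = 84.
With the change applied: demand Qd = 133 - P, supply Qs = 2P + 12.
Clearing the new market: 133 - P = 2P + 12, so P = 121/3 ≈ 40.3333 and Q = 278/3 ≈ 92.6667.
ΔP = 40.3333 − 36 = +4.33.

+4.33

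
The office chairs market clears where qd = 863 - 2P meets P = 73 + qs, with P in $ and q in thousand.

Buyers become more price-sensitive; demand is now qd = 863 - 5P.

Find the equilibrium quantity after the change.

Solve the original market: 863 - 2P = P - 73, hence P = 312 and q = 239.
The shock moves the curves to qd = 863 - 5P and qs = P - 73.
Clearing the new market: 863 - 5P = P - 73, so P = 156 and q = 83.

83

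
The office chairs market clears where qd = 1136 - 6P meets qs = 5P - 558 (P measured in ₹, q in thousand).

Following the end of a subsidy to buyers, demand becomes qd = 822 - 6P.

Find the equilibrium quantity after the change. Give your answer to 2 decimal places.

69.27

Initially, 1136 - 6P = 5P - 558, so 1694 = 11P and P = 154, q = 212.
The new curves are qd = 822 - 6P (demand) and qs = 5P - 558 (supply).
Clearing the new market: 822 - 6P = 5P - 558, so P = 1380/11 ≈ 125.4545 and q = 762/11 ≈ 69.2727.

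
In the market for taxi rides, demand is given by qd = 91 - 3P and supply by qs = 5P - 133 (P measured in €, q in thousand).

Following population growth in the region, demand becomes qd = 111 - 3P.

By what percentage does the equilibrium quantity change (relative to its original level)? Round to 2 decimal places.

+178.57

Solve the original market: 91 - 3P = 5P - 133, hence P = 28 and q = 7.
After the shift, demand is qd = 111 - 3P and supply is qs = 5P - 133.
New equilibrium: 111 - 3P = 5P - 133 ⇒ 244 = 8P ⇒ P = 30.5, q = 19.5.
%Δq = (19.5 − 7) / 7 × 100 = +178.57%.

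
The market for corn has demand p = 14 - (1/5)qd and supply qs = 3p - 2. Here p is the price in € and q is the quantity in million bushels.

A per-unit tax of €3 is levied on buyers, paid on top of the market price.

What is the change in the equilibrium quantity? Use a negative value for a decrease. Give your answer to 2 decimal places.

-5.63

Solve the original market: 70 - 5p = 3p - 2, hence p = 9 and q = 25.
Since buyers pay the price plus the tax, the effective demand curve becomes qd = 55 - 5p.
Setting them equal: 55 - 5p = 3p - 2 → 57 = 8p, so p = 7.125 and q = 19.375.
Δq = 19.375 − 25 = -5.63.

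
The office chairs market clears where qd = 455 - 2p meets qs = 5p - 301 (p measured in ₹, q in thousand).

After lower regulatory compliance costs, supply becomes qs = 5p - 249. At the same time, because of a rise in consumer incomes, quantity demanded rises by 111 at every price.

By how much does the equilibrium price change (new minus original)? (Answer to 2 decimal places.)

Original equilibrium: 455 - 2p = 5p - 301 gives 756 = 7p, so p = 108 and q = 239.
The shock moves the curves to qd = 566 - 2p and qs = 5p - 249.
Equate the new curves: 566 - 2p = 5p - 249, giving 815 = 7p, p = 815/7 ≈ 116.4286, q = 2332/7 ≈ 333.1429.
Δp = 116.4286 − 108 = +8.43.

+8.43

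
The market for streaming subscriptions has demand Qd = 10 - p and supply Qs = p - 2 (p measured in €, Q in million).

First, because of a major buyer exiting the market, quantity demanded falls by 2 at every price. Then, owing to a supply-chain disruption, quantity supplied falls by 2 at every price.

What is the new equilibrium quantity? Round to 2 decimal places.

2.00

Before the shock: 10 - p = p - 2 ⇒ 12 = 2p ⇒ p = 6, Q = 4.
The shock moves the curves to Qd = 8 - p and Qs = p - 4.
Clearing the new market: 8 - p = p - 4, so p = 6 and Q = 2.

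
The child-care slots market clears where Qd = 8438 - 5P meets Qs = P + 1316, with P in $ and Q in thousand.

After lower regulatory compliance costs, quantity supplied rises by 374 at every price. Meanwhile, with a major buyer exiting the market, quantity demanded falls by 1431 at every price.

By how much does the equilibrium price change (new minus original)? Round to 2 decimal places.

Before the shock: 8438 - 5P = P + 1316 ⇒ 7122 = 6P ⇒ P = 1187, Q = 2503.
After the shift, demand is Qd = 7007 - 5P and supply is Qs = P + 1690.
Clearing the new market: 7007 - 5P = P + 1690, so P = 5317/6 ≈ 886.1667 and Q = 15457/6 ≈ 2576.1667.
ΔP = 886.1667 − 1187 = -300.83.

-300.83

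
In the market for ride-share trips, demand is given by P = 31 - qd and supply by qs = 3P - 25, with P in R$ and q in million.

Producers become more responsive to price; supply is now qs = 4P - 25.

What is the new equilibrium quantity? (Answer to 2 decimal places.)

19.80

Before the shock: 31 - P = 3P - 25 ⇒ 56 = 4P ⇒ P = 14, q = 17.
The shock moves the curves to qd = 31 - P and qs = 4P - 25.
Equate the new curves: 31 - P = 4P - 25, giving 56 = 5P, P = 11.2, q = 19.8.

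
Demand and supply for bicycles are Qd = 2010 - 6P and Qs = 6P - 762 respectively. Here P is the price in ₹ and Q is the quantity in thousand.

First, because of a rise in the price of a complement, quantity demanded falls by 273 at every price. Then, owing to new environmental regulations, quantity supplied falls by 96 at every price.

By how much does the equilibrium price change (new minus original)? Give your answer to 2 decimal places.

-14.75

Initially, 2010 - 6P = 6P - 762, so 2772 = 12P and P = 231, Q = 624.
The shock moves the curves to Qd = 1737 - 6P and Qs = 6P - 858.
Setting them equal: 1737 - 6P = 6P - 858 → 2595 = 12P, so P = 216.25 and Q = 439.5.
ΔP = 216.25 − 231 = -14.75.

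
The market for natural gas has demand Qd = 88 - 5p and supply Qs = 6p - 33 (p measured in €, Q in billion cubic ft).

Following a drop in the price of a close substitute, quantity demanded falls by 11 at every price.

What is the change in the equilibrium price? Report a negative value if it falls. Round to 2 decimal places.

Before the shock: 88 - 5p = 6p - 33 ⇒ 121 = 11p ⇒ p = 11, Q = 33.
The shock moves the curves to Qd = 77 - 5p and Qs = 6p - 33.
Equate the new curves: 77 - 5p = 6p - 33, giving 110 = 11p, p = 10, Q = 27.
Δp = 10 − 11 = -1.00.

-1.00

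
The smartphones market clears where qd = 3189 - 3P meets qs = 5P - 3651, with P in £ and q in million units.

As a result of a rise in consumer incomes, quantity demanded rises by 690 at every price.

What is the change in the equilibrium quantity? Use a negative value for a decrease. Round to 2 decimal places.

Solve the original market: 3189 - 3P = 5P - 3651, hence P = 855 and q = 624.
After the shift, demand is qd = 3879 - 3P and supply is qs = 5P - 3651.
Clearing the new market: 3879 - 3P = 5P - 3651, so P = 941.25 and q = 1055.25.
Δq = 1055.25 − 624 = +431.25.

+431.25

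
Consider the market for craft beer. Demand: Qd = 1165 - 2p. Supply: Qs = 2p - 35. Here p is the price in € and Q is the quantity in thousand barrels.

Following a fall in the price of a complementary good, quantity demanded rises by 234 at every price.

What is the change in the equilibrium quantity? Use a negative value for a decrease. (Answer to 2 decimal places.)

Solve the original market: 1165 - 2p = 2p - 35, hence p = 300 and Q = 565.
After the shift, demand is Qd = 1399 - 2p and supply is Qs = 2p - 35.
Clearing the new market: 1399 - 2p = 2p - 35, so p = 358.5 and Q = 682.
ΔQ = 682 − 565 = +117.00.

+117.00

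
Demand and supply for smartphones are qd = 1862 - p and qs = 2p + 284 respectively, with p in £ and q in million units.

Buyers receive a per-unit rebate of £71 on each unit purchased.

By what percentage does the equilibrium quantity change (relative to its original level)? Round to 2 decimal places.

Initially, 1862 - p = 2p + 284, so 1578 = 3p and p = 526, q = 1336.
Since buyers' out-of-pocket price is the market price minus the rebate, the effective demand curve becomes qd = 1933 - p.
Setting them equal: 1933 - p = 2p + 284 → 1649 = 3p, so p = 1649/3 ≈ 549.6667 and q = 4150/3 ≈ 1383.3333.
%Δq = (1383.3333 − 1336) / 1336 × 100 = +3.54%.

+3.54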